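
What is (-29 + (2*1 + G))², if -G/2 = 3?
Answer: 1089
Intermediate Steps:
G = -6 (G = -2*3 = -6)
(-29 + (2*1 + G))² = (-29 + (2*1 - 6))² = (-29 + (2 - 6))² = (-29 - 4)² = (-33)² = 1089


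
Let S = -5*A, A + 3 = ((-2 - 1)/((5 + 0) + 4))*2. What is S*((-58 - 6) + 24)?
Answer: -2200/3 ≈ -733.33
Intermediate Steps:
A = -11/3 (A = -3 + ((-2 - 1)/((5 + 0) + 4))*2 = -3 - 3/(5 + 4)*2 = -3 - 3/9*2 = -3 - 3*⅑*2 = -3 - ⅓*2 = -3 - ⅔ = -11/3 ≈ -3.6667)
S = 55/3 (S = -5*(-11/3) = 55/3 ≈ 18.333)
S*((-58 - 6) + 24) = 55*((-58 - 6) + 24)/3 = 55*(-64 + 24)/3 = (55/3)*(-40) = -2200/3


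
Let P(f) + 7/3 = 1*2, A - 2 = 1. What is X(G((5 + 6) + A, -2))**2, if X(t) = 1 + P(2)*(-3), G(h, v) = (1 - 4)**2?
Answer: 4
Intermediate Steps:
A = 3 (A = 2 + 1 = 3)
P(f) = -1/3 (P(f) = -7/3 + 1*2 = -7/3 + 2 = -1/3)
G(h, v) = 9 (G(h, v) = (-3)**2 = 9)
X(t) = 2 (X(t) = 1 - 1/3*(-3) = 1 + 1 = 2)
X(G((5 + 6) + A, -2))**2 = 2**2 = 4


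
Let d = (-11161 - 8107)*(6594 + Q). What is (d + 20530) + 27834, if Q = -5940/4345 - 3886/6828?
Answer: -17121951108778/134853 ≈ -1.2697e+8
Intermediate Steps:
Q = -522209/269706 (Q = -5940*1/4345 - 3886*1/6828 = -108/79 - 1943/3414 = -522209/269706 ≈ -1.9362)
d = -17128473139270/134853 (d = (-11161 - 8107)*(6594 - 522209/269706) = -19268*1777919155/269706 = -17128473139270/134853 ≈ -1.2702e+8)
(d + 20530) + 27834 = (-17128473139270/134853 + 20530) + 27834 = -17125704607180/134853 + 27834 = -17121951108778/134853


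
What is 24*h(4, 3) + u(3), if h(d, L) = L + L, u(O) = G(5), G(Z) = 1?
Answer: 145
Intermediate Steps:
u(O) = 1
h(d, L) = 2*L
24*h(4, 3) + u(3) = 24*(2*3) + 1 = 24*6 + 1 = 144 + 1 = 145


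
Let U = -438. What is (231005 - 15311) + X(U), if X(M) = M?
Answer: 215256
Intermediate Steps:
(231005 - 15311) + X(U) = (231005 - 15311) - 438 = 215694 - 438 = 215256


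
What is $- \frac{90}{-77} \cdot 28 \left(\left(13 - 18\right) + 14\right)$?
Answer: $\frac{3240}{11} \approx 294.55$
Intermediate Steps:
$- \frac{90}{-77} \cdot 28 \left(\left(13 - 18\right) + 14\right) = \left(-90\right) \left(- \frac{1}{77}\right) 28 \left(-5 + 14\right) = \frac{90}{77} \cdot 28 \cdot 9 = \frac{360}{11} \cdot 9 = \frac{3240}{11}$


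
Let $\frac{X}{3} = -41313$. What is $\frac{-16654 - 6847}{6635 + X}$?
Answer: $\frac{23501}{117304} \approx 0.20034$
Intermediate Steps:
$X = -123939$ ($X = 3 \left(-41313\right) = -123939$)
$\frac{-16654 - 6847}{6635 + X} = \frac{-16654 - 6847}{6635 - 123939} = - \frac{23501}{-117304} = \left(-23501\right) \left(- \frac{1}{117304}\right) = \frac{23501}{117304}$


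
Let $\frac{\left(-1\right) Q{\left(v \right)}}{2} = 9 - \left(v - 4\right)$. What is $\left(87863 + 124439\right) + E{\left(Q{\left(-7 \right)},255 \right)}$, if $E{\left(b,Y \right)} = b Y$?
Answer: $202102$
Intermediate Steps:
$Q{\left(v \right)} = -26 + 2 v$ ($Q{\left(v \right)} = - 2 \left(9 - \left(v - 4\right)\right) = - 2 \left(9 - \left(-4 + v\right)\right) = - 2 \left(13 - v\right) = -26 + 2 v$)
$E{\left(b,Y \right)} = Y b$
$\left(87863 + 124439\right) + E{\left(Q{\left(-7 \right)},255 \right)} = \left(87863 + 124439\right) + 255 \left(-26 + 2 \left(-7\right)\right) = 212302 + 255 \left(-26 - 14\right) = 212302 + 255 \left(-40\right) = 212302 - 10200 = 202102$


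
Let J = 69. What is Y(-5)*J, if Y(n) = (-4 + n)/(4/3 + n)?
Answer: 1863/11 ≈ 169.36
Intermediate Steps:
Y(n) = (-4 + n)/(4/3 + n) (Y(n) = (-4 + n)/(4*(⅓) + n) = (-4 + n)/(4/3 + n))
Y(-5)*J = (3*(-4 - 5)/(4 + 3*(-5)))*69 = (3*(-9)/(4 - 15))*69 = (3*(-9)/(-11))*69 = (3*(-1/11)*(-9))*69 = (27/11)*69 = 1863/11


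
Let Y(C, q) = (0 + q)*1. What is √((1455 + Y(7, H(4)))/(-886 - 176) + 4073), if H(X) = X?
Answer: √510239906/354 ≈ 63.809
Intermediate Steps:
Y(C, q) = q (Y(C, q) = q*1 = q)
√((1455 + Y(7, H(4)))/(-886 - 176) + 4073) = √((1455 + 4)/(-886 - 176) + 4073) = √(1459/(-1062) + 4073) = √(1459*(-1/1062) + 4073) = √(-1459/1062 + 4073) = √(4324067/1062) = √510239906/354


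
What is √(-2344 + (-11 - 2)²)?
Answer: 5*I*√87 ≈ 46.637*I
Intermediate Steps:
√(-2344 + (-11 - 2)²) = √(-2344 + (-13)²) = √(-2344 + 169) = √(-2175) = 5*I*√87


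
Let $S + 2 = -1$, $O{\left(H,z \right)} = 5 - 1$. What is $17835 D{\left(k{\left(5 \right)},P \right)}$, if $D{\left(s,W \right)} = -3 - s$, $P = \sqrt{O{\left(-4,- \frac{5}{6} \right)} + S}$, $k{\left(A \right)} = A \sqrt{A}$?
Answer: $-53505 - 89175 \sqrt{5} \approx -2.5291 \cdot 10^{5}$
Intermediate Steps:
$O{\left(H,z \right)} = 4$ ($O{\left(H,z \right)} = 5 - 1 = 4$)
$S = -3$ ($S = -2 - 1 = -3$)
$k{\left(A \right)} = A^{\frac{3}{2}}$
$P = 1$ ($P = \sqrt{4 - 3} = \sqrt{1} = 1$)
$17835 D{\left(k{\left(5 \right)},P \right)} = 17835 \left(-3 - 5^{\frac{3}{2}}\right) = 17835 \left(-3 - 5 \sqrt{5}\right) = -53505 - 89175 \sqrt{5}$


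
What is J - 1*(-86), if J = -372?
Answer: -286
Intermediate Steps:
J - 1*(-86) = -372 - 1*(-86) = -372 + 86 = -286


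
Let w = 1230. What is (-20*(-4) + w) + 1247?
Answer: 2557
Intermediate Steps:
(-20*(-4) + w) + 1247 = (-20*(-4) + 1230) + 1247 = (80 + 1230) + 1247 = 1310 + 1247 = 2557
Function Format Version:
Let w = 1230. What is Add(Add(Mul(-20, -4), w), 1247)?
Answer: 2557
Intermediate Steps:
Add(Add(Mul(-20, -4), w), 1247) = Add(Add(Mul(-20, -4), 1230), 1247) = Add(Add(80, 1230), 1247) = Add(1310, 1247) = 2557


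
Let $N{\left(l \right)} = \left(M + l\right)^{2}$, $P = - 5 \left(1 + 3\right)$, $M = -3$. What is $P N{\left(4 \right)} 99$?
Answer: $-1980$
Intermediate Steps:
$P = -20$ ($P = \left(-5\right) 4 = -20$)
$N{\left(l \right)} = \left(-3 + l\right)^{2}$
$P N{\left(4 \right)} 99 = - 20 \left(-3 + 4\right)^{2} \cdot 99 = - 20 \cdot 1^{2} \cdot 99 = \left(-20\right) 1 \cdot 99 = \left(-20\right) 99 = -1980$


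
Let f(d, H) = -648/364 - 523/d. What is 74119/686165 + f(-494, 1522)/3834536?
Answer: 982803293363397/9098428155973520 ≈ 0.10802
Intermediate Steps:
f(d, H) = -162/91 - 523/d (f(d, H) = -648*1/364 - 523/d = -162/91 - 523/d)
74119/686165 + f(-494, 1522)/3834536 = 74119/686165 + (-162/91 - 523/(-494))/3834536 = 74119*(1/686165) + (-162/91 - 523*(-1/494))*(1/3834536) = 74119/686165 + (-162/91 + 523/494)*(1/3834536) = 74119/686165 - 2495/3458*1/3834536 = 74119/686165 - 2495/13259825488 = 982803293363397/9098428155973520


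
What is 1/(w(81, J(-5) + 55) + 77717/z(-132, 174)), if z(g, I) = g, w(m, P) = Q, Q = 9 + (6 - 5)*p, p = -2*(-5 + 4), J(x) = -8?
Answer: -132/76265 ≈ -0.0017308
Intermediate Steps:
p = 2 (p = -2*(-1) = 2)
Q = 11 (Q = 9 + (6 - 5)*2 = 9 + 1*2 = 9 + 2 = 11)
w(m, P) = 11
1/(w(81, J(-5) + 55) + 77717/z(-132, 174)) = 1/(11 + 77717/(-132)) = 1/(11 + 77717*(-1/132)) = 1/(11 - 77717/132) = 1/(-76265/132) = -132/76265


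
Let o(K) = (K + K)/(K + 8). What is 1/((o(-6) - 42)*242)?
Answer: -1/11616 ≈ -8.6088e-5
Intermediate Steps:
o(K) = 2*K/(8 + K) (o(K) = (2*K)/(8 + K) = 2*K/(8 + K))
1/((o(-6) - 42)*242) = 1/((2*(-6)/(8 - 6) - 42)*242) = 1/((2*(-6)/2 - 42)*242) = 1/((2*(-6)*(½) - 42)*242) = 1/((-6 - 42)*242) = 1/(-48*242) = 1/(-11616) = -1/11616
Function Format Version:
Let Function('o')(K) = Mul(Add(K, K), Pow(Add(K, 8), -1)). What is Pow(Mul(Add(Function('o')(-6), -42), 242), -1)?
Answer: Rational(-1, 11616) ≈ -8.6088e-5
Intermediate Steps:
Function('o')(K) = Mul(2, K, Pow(Add(8, K), -1)) (Function('o')(K) = Mul(Mul(2, K), Pow(Add(8, K), -1)) = Mul(2, K, Pow(Add(8, K), -1)))
Pow(Mul(Add(Function('o')(-6), -42), 242), -1) = Pow(Mul(Add(Mul(2, -6, Pow(Add(8, -6), -1)), -42), 242), -1) = Pow(Mul(Add(Mul(2, -6, Pow(2, -1)), -42), 242), -1) = Pow(Mul(Add(Mul(2, -6, Rational(1, 2)), -42), 242), -1) = Pow(Mul(Add(-6, -42), 242), -1) = Pow(Mul(-48, 242), -1) = Pow(-11616, -1) = Rational(-1, 11616)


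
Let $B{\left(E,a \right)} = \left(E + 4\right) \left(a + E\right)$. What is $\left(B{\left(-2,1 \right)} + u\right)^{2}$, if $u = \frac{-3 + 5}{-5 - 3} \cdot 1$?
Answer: $\frac{81}{16} \approx 5.0625$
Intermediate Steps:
$B{\left(E,a \right)} = \left(4 + E\right) \left(E + a\right)$
$u = - \frac{1}{4}$ ($u = \frac{2}{-8} \cdot 1 = 2 \left(- \frac{1}{8}\right) 1 = \left(- \frac{1}{4}\right) 1 = - \frac{1}{4} \approx -0.25$)
$\left(B{\left(-2,1 \right)} + u\right)^{2} = \left(\left(\left(-2\right)^{2} + 4 \left(-2\right) + 4 \cdot 1 - 2\right) - \frac{1}{4}\right)^{2} = \left(\left(4 - 8 + 4 - 2\right) - \frac{1}{4}\right)^{2} = \left(-2 - \frac{1}{4}\right)^{2} = \left(- \frac{9}{4}\right)^{2} = \frac{81}{16}$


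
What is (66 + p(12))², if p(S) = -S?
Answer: 2916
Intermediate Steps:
(66 + p(12))² = (66 - 1*12)² = (66 - 12)² = 54² = 2916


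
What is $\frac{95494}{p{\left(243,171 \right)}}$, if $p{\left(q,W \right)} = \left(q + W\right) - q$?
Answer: $\frac{5026}{9} \approx 558.44$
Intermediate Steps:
$p{\left(q,W \right)} = W$ ($p{\left(q,W \right)} = \left(W + q\right) - q = W$)
$\frac{95494}{p{\left(243,171 \right)}} = \frac{95494}{171} = 95494 \cdot \frac{1}{171} = \frac{5026}{9}$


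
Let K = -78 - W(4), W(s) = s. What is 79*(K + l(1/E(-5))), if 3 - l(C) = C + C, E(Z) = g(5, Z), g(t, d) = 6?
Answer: -18802/3 ≈ -6267.3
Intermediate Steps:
K = -82 (K = -78 - 1*4 = -78 - 4 = -82)
E(Z) = 6
l(C) = 3 - 2*C (l(C) = 3 - (C + C) = 3 - 2*C)
79*(K + l(1/E(-5))) = 79*(-82 + (3 - 2/6)) = 79*(-82 + (3 - 2*1/6)) = 79*(-82 + (3 - 1/3)) = 79*(-82 + 8/3) = 79*(-238/3) = -18802/3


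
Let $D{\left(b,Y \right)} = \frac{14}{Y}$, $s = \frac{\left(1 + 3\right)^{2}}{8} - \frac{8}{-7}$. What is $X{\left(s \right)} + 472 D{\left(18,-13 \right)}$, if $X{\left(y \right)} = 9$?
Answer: $- \frac{6491}{13} \approx -499.31$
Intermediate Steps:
$s = \frac{22}{7}$ ($s = 4^{2} \cdot \frac{1}{8} - - \frac{8}{7} = 16 \cdot \frac{1}{8} + \frac{8}{7} = 2 + \frac{8}{7} = \frac{22}{7} \approx 3.1429$)
$X{\left(s \right)} + 472 D{\left(18,-13 \right)} = 9 + 472 \frac{14}{-13} = 9 + 472 \cdot 14 \left(- \frac{1}{13}\right) = 9 + 472 \left(- \frac{14}{13}\right) = 9 - \frac{6608}{13} = - \frac{6491}{13}$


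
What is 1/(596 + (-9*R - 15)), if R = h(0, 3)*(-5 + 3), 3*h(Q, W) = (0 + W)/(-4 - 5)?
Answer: 1/579 ≈ 0.0017271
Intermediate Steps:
h(Q, W) = -W/27 (h(Q, W) = ((0 + W)/(-4 - 5))/3 = (W/(-9))/3 = (W*(-⅑))/3 = (-W/9)/3 = -W/27)
R = 2/9 (R = (-1/27*3)*(-5 + 3) = -⅑*(-2) = 2/9 ≈ 0.22222)
1/(596 + (-9*R - 15)) = 1/(596 + (-9*2/9 - 15)) = 1/(596 + (-2 - 15)) = 1/(596 - 17) = 1/579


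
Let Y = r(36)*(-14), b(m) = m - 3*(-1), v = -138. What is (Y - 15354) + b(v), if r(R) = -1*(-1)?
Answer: -15503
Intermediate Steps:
r(R) = 1
b(m) = 3 + m (b(m) = m + 3 = 3 + m)
Y = -14 (Y = 1*(-14) = -14)
(Y - 15354) + b(v) = (-14 - 15354) + (3 - 138) = -15368 - 135 = -15503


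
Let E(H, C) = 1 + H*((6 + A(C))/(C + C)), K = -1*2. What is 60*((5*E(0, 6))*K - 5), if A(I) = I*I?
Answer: -900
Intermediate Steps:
A(I) = I²
K = -2
E(H, C) = 1 + H*(6 + C²)/(2*C) (E(H, C) = 1 + H*((6 + C²)/(C + C)) = 1 + H*((6 + C²)/((2*C))) = 1 + H*((6 + C²)*(1/(2*C))) = 1 + H*((6 + C²)/(2*C)) = 1 + H*(6 + C²)/(2*C))
60*((5*E(0, 6))*K - 5) = 60*((5*(1 + (½)*6*0 + 3*0/6))*(-2) - 5) = 60*((5*(1 + 0 + 3*0*(⅙)))*(-2) - 5) = 60*((5*(1 + 0 + 0))*(-2) - 5) = 60*((5*1)*(-2) - 5) = 60*(5*(-2) - 5) = 60*(-10 - 5) = 60*(-15) = -900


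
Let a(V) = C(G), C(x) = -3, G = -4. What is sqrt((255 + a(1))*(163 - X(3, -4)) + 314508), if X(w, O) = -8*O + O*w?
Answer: 4*sqrt(21909) ≈ 592.07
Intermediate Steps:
a(V) = -3
sqrt((255 + a(1))*(163 - X(3, -4)) + 314508) = sqrt((255 - 3)*(163 - (-4)*(-8 + 3)) + 314508) = sqrt(252*(163 - (-4)*(-5)) + 314508) = sqrt(252*(163 - 1*20) + 314508) = sqrt(252*(163 - 20) + 314508) = sqrt(252*143 + 314508) = sqrt(36036 + 314508) = sqrt(350544) = 4*sqrt(21909)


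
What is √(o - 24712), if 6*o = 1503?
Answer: I*√97846/2 ≈ 156.4*I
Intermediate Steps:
o = 501/2 (o = (⅙)*1503 = 501/2 ≈ 250.50)
√(o - 24712) = √(501/2 - 24712) = √(-48923/2) = I*√97846/2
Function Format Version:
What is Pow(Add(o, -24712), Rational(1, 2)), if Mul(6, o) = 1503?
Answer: Mul(Rational(1, 2), I, Pow(97846, Rational(1, 2))) ≈ Mul(156.40, I)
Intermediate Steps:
o = Rational(501, 2) (o = Mul(Rational(1, 6), 1503) = Rational(501, 2) ≈ 250.50)
Pow(Add(o, -24712), Rational(1, 2)) = Pow(Add(Rational(501, 2), -24712), Rational(1, 2)) = Pow(Rational(-48923, 2), Rational(1, 2)) = Mul(Rational(1, 2), I, Pow(97846, Rational(1, 2)))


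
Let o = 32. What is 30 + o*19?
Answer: 638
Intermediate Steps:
30 + o*19 = 30 + 32*19 = 30 + 608 = 638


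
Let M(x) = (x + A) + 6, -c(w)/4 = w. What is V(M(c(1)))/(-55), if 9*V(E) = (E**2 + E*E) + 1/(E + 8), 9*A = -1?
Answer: -52171/3568455 ≈ -0.014620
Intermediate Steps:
A = -1/9 (A = (1/9)*(-1) = -1/9 ≈ -0.11111)
c(w) = -4*w
M(x) = 53/9 + x (M(x) = (x - 1/9) + 6 = (-1/9 + x) + 6 = 53/9 + x)
V(E) = 1/(9*(8 + E)) + 2*E**2/9 (V(E) = ((E**2 + E*E) + 1/(E + 8))/9 = ((E**2 + E**2) + 1/(8 + E))/9 = (2*E**2 + 1/(8 + E))/9 = (1/(8 + E) + 2*E**2)/9 = 1/(9*(8 + E)) + 2*E**2/9)
V(M(c(1)))/(-55) = ((1 + 2*(53/9 - 4*1)**3 + 16*(53/9 - 4*1)**2)/(9*(8 + (53/9 - 4*1))))/(-55) = ((1 + 2*(53/9 - 4)**3 + 16*(53/9 - 4)**2)/(9*(8 + (53/9 - 4))))*(-1/55) = ((1 + 2*(17/9)**3 + 16*(17/9)**2)/(9*(8 + 17/9)))*(-1/55) = ((1 + 2*(4913/729) + 16*(289/81))/(9*(89/9)))*(-1/55) = ((1/9)*(9/89)*(1 + 9826/729 + 4624/81))*(-1/55) = ((1/9)*(9/89)*(52171/729))*(-1/55) = (52171/64881)*(-1/55) = -52171/3568455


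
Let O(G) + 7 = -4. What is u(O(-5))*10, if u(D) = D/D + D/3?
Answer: -80/3 ≈ -26.667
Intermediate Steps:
O(G) = -11 (O(G) = -7 - 4 = -11)
u(D) = 1 + D/3 (u(D) = 1 + D*(⅓) = 1 + D/3)
u(O(-5))*10 = (1 + (⅓)*(-11))*10 = (1 - 11/3)*10 = -8/3*10 = -80/3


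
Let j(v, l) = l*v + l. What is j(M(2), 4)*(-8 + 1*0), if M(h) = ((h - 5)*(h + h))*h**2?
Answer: 1504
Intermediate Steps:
M(h) = 2*h**3*(-5 + h) (M(h) = ((-5 + h)*(2*h))*h**2 = (2*h*(-5 + h))*h**2 = 2*h**3*(-5 + h))
j(v, l) = l + l*v
j(M(2), 4)*(-8 + 1*0) = (4*(1 + 2*2**3*(-5 + 2)))*(-8 + 1*0) = (4*(1 + 2*8*(-3)))*(-8 + 0) = (4*(1 - 48))*(-8) = (4*(-47))*(-8) = -188*(-8) = 1504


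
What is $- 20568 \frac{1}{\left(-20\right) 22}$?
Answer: $\frac{2571}{55} \approx 46.745$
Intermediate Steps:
$- 20568 \frac{1}{\left(-20\right) 22} = - 20568 \left(\left(- \frac{1}{20}\right) \frac{1}{22}\right) = \left(-20568\right) \left(- \frac{1}{440}\right) = \frac{2571}{55}$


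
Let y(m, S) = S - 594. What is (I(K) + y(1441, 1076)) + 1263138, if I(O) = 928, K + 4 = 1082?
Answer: 1264548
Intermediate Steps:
K = 1078 (K = -4 + 1082 = 1078)
y(m, S) = -594 + S
(I(K) + y(1441, 1076)) + 1263138 = (928 + (-594 + 1076)) + 1263138 = (928 + 482) + 1263138 = 1410 + 1263138 = 1264548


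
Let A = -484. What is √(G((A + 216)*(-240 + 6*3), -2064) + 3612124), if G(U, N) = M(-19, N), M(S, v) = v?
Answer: 2*√902515 ≈ 1900.0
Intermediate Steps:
G(U, N) = N
√(G((A + 216)*(-240 + 6*3), -2064) + 3612124) = √(-2064 + 3612124) = √3610060 = 2*√902515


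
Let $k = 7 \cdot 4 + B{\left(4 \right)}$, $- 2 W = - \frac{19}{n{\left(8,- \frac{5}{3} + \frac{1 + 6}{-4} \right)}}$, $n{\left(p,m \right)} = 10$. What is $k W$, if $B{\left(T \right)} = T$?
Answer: $\frac{152}{5} \approx 30.4$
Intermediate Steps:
$W = \frac{19}{20}$ ($W = - \frac{\left(-19\right) \frac{1}{10}}{2} = \left(- \frac{1}{2}\right) \left(- \frac{19}{10}\right) = \frac{19}{20} \approx 0.95$)
$k = 32$ ($k = 7 \cdot 4 + 4 = 28 + 4 = 32$)
$k W = 32 \cdot \frac{19}{20} = \frac{152}{5}$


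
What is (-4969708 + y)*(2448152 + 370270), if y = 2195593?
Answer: -7818626746530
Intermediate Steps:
(-4969708 + y)*(2448152 + 370270) = (-4969708 + 2195593)*(2448152 + 370270) = -2774115*2818422 = -7818626746530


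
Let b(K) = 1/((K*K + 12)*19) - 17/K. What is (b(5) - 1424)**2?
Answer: 25173359497636/12355225 ≈ 2.0375e+6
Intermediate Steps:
b(K) = -17/K + 1/(19*(12 + K**2)) (b(K) = (1/19)/(K**2 + 12) - 17/K = (1/19)/(12 + K**2) - 17/K = 1/(19*(12 + K**2)) - 17/K = -17/K + 1/(19*(12 + K**2)))
(b(5) - 1424)**2 = ((1/19)*(-3876 + 5 - 323*5**2)/(5*(12 + 5**2)) - 1424)**2 = ((1/19)*(1/5)*(-3876 + 5 - 323*25)/(12 + 25) - 1424)**2 = ((1/19)*(1/5)*(-3876 + 5 - 8075)/37 - 1424)**2 = ((1/19)*(1/5)*(1/37)*(-11946) - 1424)**2 = (-11946/3515 - 1424)**2 = (-5017306/3515)**2 = 25173359497636/12355225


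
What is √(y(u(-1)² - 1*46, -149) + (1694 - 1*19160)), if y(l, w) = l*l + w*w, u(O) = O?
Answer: 26*√10 ≈ 82.219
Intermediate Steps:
y(l, w) = l² + w²
√(y(u(-1)² - 1*46, -149) + (1694 - 1*19160)) = √((((-1)² - 1*46)² + (-149)²) + (1694 - 1*19160)) = √(((1 - 46)² + 22201) + (1694 - 19160)) = √(((-45)² + 22201) - 17466) = √((2025 + 22201) - 17466) = √(24226 - 17466) = √6760 = 26*√10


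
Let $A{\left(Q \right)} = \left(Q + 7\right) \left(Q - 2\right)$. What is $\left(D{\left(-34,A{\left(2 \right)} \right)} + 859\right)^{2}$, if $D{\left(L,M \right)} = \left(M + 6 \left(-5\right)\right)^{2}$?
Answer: $3094081$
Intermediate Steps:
$A{\left(Q \right)} = \left(-2 + Q\right) \left(7 + Q\right)$ ($A{\left(Q \right)} = \left(7 + Q\right) \left(-2 + Q\right) = \left(-2 + Q\right) \left(7 + Q\right)$)
$D{\left(L,M \right)} = \left(-30 + M\right)^{2}$ ($D{\left(L,M \right)} = \left(M - 30\right)^{2} = \left(-30 + M\right)^{2}$)
$\left(D{\left(-34,A{\left(2 \right)} \right)} + 859\right)^{2} = \left(\left(-30 + \left(-14 + 2^{2} + 5 \cdot 2\right)\right)^{2} + 859\right)^{2} = \left(\left(-30 + \left(-14 + 4 + 10\right)\right)^{2} + 859\right)^{2} = \left(\left(-30 + 0\right)^{2} + 859\right)^{2} = \left(\left(-30\right)^{2} + 859\right)^{2} = \left(900 + 859\right)^{2} = 1759^{2} = 3094081$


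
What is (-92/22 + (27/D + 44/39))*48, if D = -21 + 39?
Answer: -10664/143 ≈ -74.573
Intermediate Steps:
D = 18
(-92/22 + (27/D + 44/39))*48 = (-92/22 + (27/18 + 44/39))*48 = (-92*1/22 + (27*(1/18) + 44*(1/39)))*48 = (-46/11 + (3/2 + 44/39))*48 = (-46/11 + 205/78)*48 = -1333/858*48 = -10664/143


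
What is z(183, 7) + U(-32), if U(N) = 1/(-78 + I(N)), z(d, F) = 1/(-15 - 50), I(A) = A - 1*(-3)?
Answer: -172/6955 ≈ -0.024730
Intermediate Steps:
I(A) = 3 + A (I(A) = A + 3 = 3 + A)
z(d, F) = -1/65 (z(d, F) = 1/(-65) = -1/65)
U(N) = 1/(-75 + N) (U(N) = 1/(-78 + (3 + N)) = 1/(-75 + N))
z(183, 7) + U(-32) = -1/65 + 1/(-75 - 32) = -1/65 + 1/(-107) = -1/65 - 1/107 = -172/6955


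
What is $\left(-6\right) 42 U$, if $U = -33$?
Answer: $8316$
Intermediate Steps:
$\left(-6\right) 42 U = \left(-6\right) 42 \left(-33\right) = \left(-252\right) \left(-33\right) = 8316$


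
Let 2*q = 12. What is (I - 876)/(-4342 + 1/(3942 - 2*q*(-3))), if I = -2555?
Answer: 13648518/17272475 ≈ 0.79019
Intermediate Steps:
q = 6 (q = (½)*12 = 6)
(I - 876)/(-4342 + 1/(3942 - 2*q*(-3))) = (-2555 - 876)/(-4342 + 1/(3942 - 2*6*(-3))) = -3431/(-4342 + 1/(3942 - 12*(-3))) = -3431/(-4342 + 1/(3942 + 36)) = -3431/(-4342 + 1/3978) = -3431/(-17272475/3978) = -3431*(-3978/17272475) = 13648518/17272475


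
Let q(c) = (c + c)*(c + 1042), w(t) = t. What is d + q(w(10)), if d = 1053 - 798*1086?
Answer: -844535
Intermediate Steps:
d = -865575 (d = 1053 - 866628 = -865575)
q(c) = 2*c*(1042 + c) (q(c) = (2*c)*(1042 + c) = 2*c*(1042 + c))
d + q(w(10)) = -865575 + 2*10*(1042 + 10) = -865575 + 2*10*1052 = -865575 + 21040 = -844535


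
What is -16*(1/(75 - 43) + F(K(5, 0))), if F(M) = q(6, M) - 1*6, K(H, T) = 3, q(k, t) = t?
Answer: 95/2 ≈ 47.500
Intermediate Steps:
F(M) = -6 + M (F(M) = M - 1*6 = M - 6 = -6 + M)
-16*(1/(75 - 43) + F(K(5, 0))) = -16*(1/(75 - 43) + (-6 + 3)) = -16*(1/32 - 3) = -16*(-95/32) = 95/2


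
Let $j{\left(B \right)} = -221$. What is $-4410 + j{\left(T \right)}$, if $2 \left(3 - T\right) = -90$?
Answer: $-4631$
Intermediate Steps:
$T = 48$ ($T = 3 - -45 = 3 + 45 = 48$)
$-4410 + j{\left(T \right)} = -4410 - 221 = -4631$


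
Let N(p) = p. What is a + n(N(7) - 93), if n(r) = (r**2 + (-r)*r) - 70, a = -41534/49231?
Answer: -3487704/49231 ≈ -70.844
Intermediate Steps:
a = -41534/49231 (a = -41534*1/49231 = -41534/49231 ≈ -0.84366)
n(r) = -70 (n(r) = (r**2 - r**2) - 70 = 0 - 70 = -70)
a + n(N(7) - 93) = -41534/49231 - 70 = -3487704/49231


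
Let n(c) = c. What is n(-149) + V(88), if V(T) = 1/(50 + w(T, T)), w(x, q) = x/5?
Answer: -50357/338 ≈ -148.99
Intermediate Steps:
w(x, q) = x/5 (w(x, q) = x*(1/5) = x/5)
V(T) = 1/(50 + T/5)
n(-149) + V(88) = -149 + 5/(250 + 88) = -149 + 5/338 = -50357/338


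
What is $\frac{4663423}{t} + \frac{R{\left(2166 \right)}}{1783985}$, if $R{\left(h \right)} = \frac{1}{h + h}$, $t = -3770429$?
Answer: $- \frac{36039972976827031}{29138716193075580} \approx -1.2368$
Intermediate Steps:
$R{\left(h \right)} = \frac{1}{2 h}$
$\frac{4663423}{t} + \frac{R{\left(2166 \right)}}{1783985} = \frac{4663423}{-3770429} + \frac{\frac{1}{2} \cdot \frac{1}{2166}}{1783985} = 4663423 \left(- \frac{1}{3770429}\right) + \frac{1}{2} \cdot \frac{1}{2166} \cdot \frac{1}{1783985} = - \frac{4663423}{3770429} + \frac{1}{4332} \cdot \frac{1}{1783985} = - \frac{4663423}{3770429} + \frac{1}{7728223020} = - \frac{36039972976827031}{29138716193075580}$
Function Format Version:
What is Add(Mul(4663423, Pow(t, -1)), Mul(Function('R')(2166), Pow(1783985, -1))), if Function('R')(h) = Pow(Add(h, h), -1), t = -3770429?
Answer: Rational(-36039972976827031, 29138716193075580) ≈ -1.2368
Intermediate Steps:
Function('R')(h) = Mul(Rational(1, 2), Pow(h, -1)) (Function('R')(h) = Pow(Mul(2, h), -1) = Mul(Rational(1, 2), Pow(h, -1)))
Add(Mul(4663423, Pow(t, -1)), Mul(Function('R')(2166), Pow(1783985, -1))) = Add(Mul(4663423, Pow(-3770429, -1)), Mul(Mul(Rational(1, 2), Pow(2166, -1)), Pow(1783985, -1))) = Add(Mul(4663423, Rational(-1, 3770429)), Mul(Mul(Rational(1, 2), Rational(1, 2166)), Rational(1, 1783985))) = Add(Rational(-4663423, 3770429), Mul(Rational(1, 4332), Rational(1, 1783985))) = Add(Rational(-4663423, 3770429), Rational(1, 7728223020)) = Rational(-36039972976827031, 29138716193075580)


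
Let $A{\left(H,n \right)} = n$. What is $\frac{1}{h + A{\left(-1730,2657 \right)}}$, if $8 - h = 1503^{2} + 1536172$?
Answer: $- \frac{1}{3792516} \approx -2.6368 \cdot 10^{-7}$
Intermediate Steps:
$h = -3795173$ ($h = 8 - \left(1503^{2} + 1536172\right) = 8 - \left(2259009 + 1536172\right) = 8 - 3795181 = -3795173$)
$\frac{1}{h + A{\left(-1730,2657 \right)}} = \frac{1}{-3795173 + 2657} = \frac{1}{-3792516} = - \frac{1}{3792516}$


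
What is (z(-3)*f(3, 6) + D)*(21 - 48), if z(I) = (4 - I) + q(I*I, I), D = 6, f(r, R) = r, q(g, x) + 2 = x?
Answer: -324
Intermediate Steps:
q(g, x) = -2 + x
z(I) = 2 (z(I) = (4 - I) + (-2 + I) = 2)
(z(-3)*f(3, 6) + D)*(21 - 48) = (2*3 + 6)*(21 - 48) = (6 + 6)*(-27) = 12*(-27) = -324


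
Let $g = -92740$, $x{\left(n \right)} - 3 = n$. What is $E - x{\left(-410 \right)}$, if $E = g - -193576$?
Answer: $101243$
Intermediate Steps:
$x{\left(n \right)} = 3 + n$
$E = 100836$ ($E = -92740 - -193576 = -92740 + 193576 = 100836$)
$E - x{\left(-410 \right)} = 100836 - \left(3 - 410\right) = 100836 - -407 = 100836 + 407 = 101243$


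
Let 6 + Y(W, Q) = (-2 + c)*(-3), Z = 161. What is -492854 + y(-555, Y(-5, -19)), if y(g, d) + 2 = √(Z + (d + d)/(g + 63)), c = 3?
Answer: -492856 + √1082810/82 ≈ -4.9284e+5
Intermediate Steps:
Y(W, Q) = -9 (Y(W, Q) = -6 + (-2 + 3)*(-3) = -6 + 1*(-3) = -6 - 3 = -9)
y(g, d) = -2 + √(161 + 2*d/(63 + g)) (y(g, d) = -2 + √(161 + (d + d)/(g + 63)) = -2 + √(161 + (2*d)/(63 + g)) = -2 + √(161 + 2*d/(63 + g)))
-492854 + y(-555, Y(-5, -19)) = -492854 + (-2 + √((10143 + 2*(-9) + 161*(-555))/(63 - 555))) = -492854 + (-2 + √((10143 - 18 - 89355)/(-492))) = -492854 + (-2 + √(-1/492*(-79230))) = -492854 + (-2 + √(13205/82)) = -492854 + (-2 + √1082810/82) = -492856 + √1082810/82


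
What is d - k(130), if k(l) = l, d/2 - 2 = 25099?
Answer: 50072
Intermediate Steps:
d = 50202 (d = 4 + 2*25099 = 4 + 50198 = 50202)
d - k(130) = 50202 - 1*130 = 50202 - 130 = 50072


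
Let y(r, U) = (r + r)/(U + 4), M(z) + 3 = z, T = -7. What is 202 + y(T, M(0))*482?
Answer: -6546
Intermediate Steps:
M(z) = -3 + z
y(r, U) = 2*r/(4 + U) (y(r, U) = (2*r)/(4 + U) = 2*r/(4 + U))
202 + y(T, M(0))*482 = 202 + (2*(-7)/(4 + (-3 + 0)))*482 = 202 + (2*(-7)/(4 - 3))*482 = 202 + (2*(-7)/1)*482 = 202 + (2*(-7)*1)*482 = 202 - 14*482 = 202 - 6748 = -6546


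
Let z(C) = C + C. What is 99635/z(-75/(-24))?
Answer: 79708/5 ≈ 15942.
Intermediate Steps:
z(C) = 2*C
99635/z(-75/(-24)) = 99635/((2*(-75/(-24)))) = 99635/((2*(-75*(-1/24)))) = 99635/((2*(25/8))) = 99635/(25/4) = 99635*(4/25) = 79708/5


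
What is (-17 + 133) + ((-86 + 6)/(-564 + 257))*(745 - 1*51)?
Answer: 91132/307 ≈ 296.85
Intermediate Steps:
(-17 + 133) + ((-86 + 6)/(-564 + 257))*(745 - 1*51) = 116 + (-80/(-307))*(745 - 51) = 116 - 80*(-1/307)*694 = 116 + (80/307)*694 = 116 + 55520/307 = 91132/307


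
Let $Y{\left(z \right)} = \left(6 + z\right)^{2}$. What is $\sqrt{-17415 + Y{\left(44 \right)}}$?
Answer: $i \sqrt{14915} \approx 122.13 i$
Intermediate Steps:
$\sqrt{-17415 + Y{\left(44 \right)}} = \sqrt{-17415 + \left(6 + 44\right)^{2}} = \sqrt{-17415 + 50^{2}} = \sqrt{-17415 + 2500} = \sqrt{-14915} = i \sqrt{14915}$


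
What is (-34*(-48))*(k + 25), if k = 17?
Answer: 68544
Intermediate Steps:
(-34*(-48))*(k + 25) = (-34*(-48))*(17 + 25) = 1632*42 = 68544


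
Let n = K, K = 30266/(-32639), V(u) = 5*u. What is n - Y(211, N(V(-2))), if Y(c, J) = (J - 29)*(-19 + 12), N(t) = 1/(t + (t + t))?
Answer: -199907963/979170 ≈ -204.16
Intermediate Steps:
N(t) = 1/(3*t) (N(t) = 1/(t + 2*t) = 1/(3*t))
K = -30266/32639 (K = 30266*(-1/32639) = -30266/32639 ≈ -0.92730)
n = -30266/32639 ≈ -0.92730
Y(c, J) = 203 - 7*J (Y(c, J) = (-29 + J)*(-7) = 203 - 7*J)
n - Y(211, N(V(-2))) = -30266/32639 - (203 - 7/(3*(5*(-2)))) = -30266/32639 - (203 - 7/(3*(-10))) = -30266/32639 - (203 - 7*(-1)/(3*10)) = -30266/32639 - (203 - 7*(-1/30)) = -30266/32639 - (203 + 7/30) = -30266/32639 - 1*6097/30 = -30266/32639 - 6097/30 = -199907963/979170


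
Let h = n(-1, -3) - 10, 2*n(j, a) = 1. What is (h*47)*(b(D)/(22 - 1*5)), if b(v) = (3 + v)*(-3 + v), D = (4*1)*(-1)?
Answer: -6251/34 ≈ -183.85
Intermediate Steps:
n(j, a) = 1/2 (n(j, a) = (1/2)*1 = 1/2)
D = -4 (D = 4*(-1) = -4)
b(v) = (-3 + v)*(3 + v)
h = -19/2 (h = 1/2 - 10 = -19/2 ≈ -9.5000)
(h*47)*(b(D)/(22 - 1*5)) = (-19/2*47)*((-9 + (-4)**2)/(22 - 1*5)) = -893*(-9 + 16)/(2*(22 - 5)) = -6251/(2*17) = -893/2*7/17 = -6251/34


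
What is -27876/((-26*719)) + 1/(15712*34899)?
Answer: 7642666589891/5125269373536 ≈ 1.4912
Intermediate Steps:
-27876/((-26*719)) + 1/(15712*34899) = -27876/(-18694) + (1/15712)*(1/34899) = -27876*(-1/18694) + 1/548333088 = 13938/9347 + 1/548333088 = 7642666589891/5125269373536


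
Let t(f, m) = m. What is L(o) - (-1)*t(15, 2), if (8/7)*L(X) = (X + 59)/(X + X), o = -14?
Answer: 19/32 ≈ 0.59375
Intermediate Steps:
L(X) = 7*(59 + X)/(16*X) (L(X) = 7*((X + 59)/(X + X))/8 = 7*((59 + X)/((2*X)))/8 = 7*((59 + X)*(1/(2*X)))/8 = 7*((59 + X)/(2*X))/8 = 7*(59 + X)/(16*X))
L(o) - (-1)*t(15, 2) = (7/16)*(59 - 14)/(-14) - (-1)*2 = (7/16)*(-1/14)*45 - 1*(-2) = -45/32 + 2 = 19/32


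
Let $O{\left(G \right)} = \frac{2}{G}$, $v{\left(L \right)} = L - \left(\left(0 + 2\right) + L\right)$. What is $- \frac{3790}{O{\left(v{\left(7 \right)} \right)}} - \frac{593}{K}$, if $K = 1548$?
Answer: $\frac{5866327}{1548} \approx 3789.6$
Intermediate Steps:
$v{\left(L \right)} = -2$ ($v{\left(L \right)} = L - \left(2 + L\right) = -2$)
$- \frac{3790}{O{\left(v{\left(7 \right)} \right)}} - \frac{593}{K} = - \frac{3790}{2 \frac{1}{-2}} - \frac{593}{1548} = - \frac{3790}{2 \left(- \frac{1}{2}\right)} - \frac{593}{1548} = - \frac{3790}{-1} - \frac{593}{1548} = \left(-3790\right) \left(-1\right) - \frac{593}{1548} = 3790 - \frac{593}{1548} = \frac{5866327}{1548}$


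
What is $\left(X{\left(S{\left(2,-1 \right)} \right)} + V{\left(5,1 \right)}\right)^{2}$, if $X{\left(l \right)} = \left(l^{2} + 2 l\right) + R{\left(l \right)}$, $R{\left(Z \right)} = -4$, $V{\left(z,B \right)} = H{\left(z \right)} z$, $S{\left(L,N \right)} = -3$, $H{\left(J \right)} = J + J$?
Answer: $2401$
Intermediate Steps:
$H{\left(J \right)} = 2 J$
$V{\left(z,B \right)} = 2 z^{2}$ ($V{\left(z,B \right)} = 2 z z = 2 z^{2}$)
$X{\left(l \right)} = -4 + l^{2} + 2 l$ ($X{\left(l \right)} = \left(l^{2} + 2 l\right) - 4 = -4 + l^{2} + 2 l$)
$\left(X{\left(S{\left(2,-1 \right)} \right)} + V{\left(5,1 \right)}\right)^{2} = \left(\left(-4 + \left(-3\right)^{2} + 2 \left(-3\right)\right) + 2 \cdot 5^{2}\right)^{2} = \left(\left(-4 + 9 - 6\right) + 2 \cdot 25\right)^{2} = \left(-1 + 50\right)^{2} = 49^{2} = 2401$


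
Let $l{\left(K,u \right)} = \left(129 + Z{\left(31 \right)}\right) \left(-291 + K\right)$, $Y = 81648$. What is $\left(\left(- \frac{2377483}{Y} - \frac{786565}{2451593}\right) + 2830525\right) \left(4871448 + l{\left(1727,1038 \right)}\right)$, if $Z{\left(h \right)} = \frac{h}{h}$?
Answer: $\frac{179112639670329062736113}{12510479079} \approx 1.4317 \cdot 10^{13}$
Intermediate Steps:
$Z{\left(h \right)} = 1$
$l{\left(K,u \right)} = -37830 + 130 K$ ($l{\left(K,u \right)} = \left(129 + 1\right) \left(-291 + K\right) = 130 \left(-291 + K\right) = -37830 + 130 K$)
$\left(\left(- \frac{2377483}{Y} - \frac{786565}{2451593}\right) + 2830525\right) \left(4871448 + l{\left(1727,1038 \right)}\right) = \left(\left(- \frac{2377483}{81648} - \frac{786565}{2451593}\right) + 2830525\right) \left(4871448 + \left(-37830 + 130 \cdot 1727\right)\right) = \left(\left(\left(-2377483\right) \frac{1}{81648} - \frac{786565}{2451593}\right) + 2830525\right) \left(4871448 + \left(-37830 + 224510\right)\right) = \left(\left(- \frac{2377483}{81648} - \frac{786565}{2451593}\right) + 2830525\right) \left(4871448 + 186680\right) = \left(- \frac{5892842139539}{200167665264} + 2830525\right) 5058128 = \frac{566573687879244061}{200167665264} \cdot 5058128 = \frac{179112639670329062736113}{12510479079}$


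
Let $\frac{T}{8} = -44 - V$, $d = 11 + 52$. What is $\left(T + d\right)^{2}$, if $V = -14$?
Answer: $31329$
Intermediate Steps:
$d = 63$
$T = -240$ ($T = 8 \left(-44 - -14\right) = 8 \left(-44 + 14\right) = 8 \left(-30\right) = -240$)
$\left(T + d\right)^{2} = \left(-240 + 63\right)^{2} = \left(-177\right)^{2} = 31329$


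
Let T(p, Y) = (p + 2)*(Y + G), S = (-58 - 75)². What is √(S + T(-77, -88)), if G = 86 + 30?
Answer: √15589 ≈ 124.86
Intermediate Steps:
S = 17689 (S = (-133)² = 17689)
G = 116
T(p, Y) = (2 + p)*(116 + Y) (T(p, Y) = (p + 2)*(Y + 116) = (2 + p)*(116 + Y))
√(S + T(-77, -88)) = √(17689 + (232 + 2*(-88) + 116*(-77) - 88*(-77))) = √(17689 + (232 - 176 - 8932 + 6776)) = √(17689 - 2100) = √15589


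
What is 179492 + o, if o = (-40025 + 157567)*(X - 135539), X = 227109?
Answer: 10763500432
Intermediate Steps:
o = 10763320940 (o = (-40025 + 157567)*(227109 - 135539) = 117542*91570 = 10763320940)
179492 + o = 179492 + 10763320940 = 10763500432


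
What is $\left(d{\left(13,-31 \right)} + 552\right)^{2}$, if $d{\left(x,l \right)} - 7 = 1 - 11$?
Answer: $301401$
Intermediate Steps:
$d{\left(x,l \right)} = -3$ ($d{\left(x,l \right)} = 7 + \left(1 - 11\right) = 7 - 10 = -3$)
$\left(d{\left(13,-31 \right)} + 552\right)^{2} = \left(-3 + 552\right)^{2} = 549^{2} = 301401$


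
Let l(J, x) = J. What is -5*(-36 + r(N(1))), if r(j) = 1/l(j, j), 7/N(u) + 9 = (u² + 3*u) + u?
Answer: 1280/7 ≈ 182.86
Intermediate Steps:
N(u) = 7/(-9 + u² + 4*u) (N(u) = 7/(-9 + ((u² + 3*u) + u)) = 7/(-9 + (u² + 4*u)) = 7/(-9 + u² + 4*u))
r(j) = 1/j
-5*(-36 + r(N(1))) = -5*(-36 + 1/(7/(-9 + 1² + 4*1))) = -5*(-36 + 1/(7/(-9 + 1 + 4))) = -5*(-36 + 1/(7/(-4))) = -5*(-36 + 1/(7*(-¼))) = -5*(-36 + 1/(-7/4)) = -5*(-36 - 4/7) = -5*(-256/7) = 1280/7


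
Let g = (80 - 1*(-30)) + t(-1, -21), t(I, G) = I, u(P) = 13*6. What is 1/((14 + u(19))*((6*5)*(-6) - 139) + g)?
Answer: -1/29239 ≈ -3.4201e-5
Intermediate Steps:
u(P) = 78
g = 109 (g = (80 - 1*(-30)) - 1 = (80 + 30) - 1 = 110 - 1 = 109)
1/((14 + u(19))*((6*5)*(-6) - 139) + g) = 1/((14 + 78)*((6*5)*(-6) - 139) + 109) = 1/(92*(30*(-6) - 139) + 109) = 1/(92*(-180 - 139) + 109) = 1/(92*(-319) + 109) = 1/(-29348 + 109) = 1/(-29239) = -1/29239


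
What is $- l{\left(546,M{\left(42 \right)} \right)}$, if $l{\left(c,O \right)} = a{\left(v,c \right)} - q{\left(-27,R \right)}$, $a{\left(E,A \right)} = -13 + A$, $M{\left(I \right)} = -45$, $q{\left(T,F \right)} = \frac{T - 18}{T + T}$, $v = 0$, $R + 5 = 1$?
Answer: $- \frac{3193}{6} \approx -532.17$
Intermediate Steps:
$R = -4$ ($R = -5 + 1 = -4$)
$q{\left(T,F \right)} = \frac{-18 + T}{2 T}$
$l{\left(c,O \right)} = - \frac{83}{6} + c$ ($l{\left(c,O \right)} = \left(-13 + c\right) - \frac{-18 - 27}{2 \left(-27\right)} = \left(-13 + c\right) - \frac{1}{2} \left(- \frac{1}{27}\right) \left(-45\right) = \left(-13 + c\right) - \frac{5}{6} = - \frac{83}{6} + c$)
$- l{\left(546,M{\left(42 \right)} \right)} = - (- \frac{83}{6} + 546) = \left(-1\right) \frac{3193}{6} = - \frac{3193}{6}$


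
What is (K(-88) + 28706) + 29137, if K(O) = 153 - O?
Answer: 58084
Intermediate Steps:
(K(-88) + 28706) + 29137 = ((153 - 1*(-88)) + 28706) + 29137 = ((153 + 88) + 28706) + 29137 = (241 + 28706) + 29137 = 28947 + 29137 = 58084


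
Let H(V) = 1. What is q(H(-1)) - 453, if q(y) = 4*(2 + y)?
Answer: -441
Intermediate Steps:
q(y) = 8 + 4*y
q(H(-1)) - 453 = (8 + 4*1) - 453 = (8 + 4) - 453 = 12 - 453 = -441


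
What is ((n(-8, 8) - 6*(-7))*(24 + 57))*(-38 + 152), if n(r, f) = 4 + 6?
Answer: 480168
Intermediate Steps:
n(r, f) = 10
((n(-8, 8) - 6*(-7))*(24 + 57))*(-38 + 152) = ((10 - 6*(-7))*(24 + 57))*(-38 + 152) = ((10 + 42)*81)*114 = (52*81)*114 = 4212*114 = 480168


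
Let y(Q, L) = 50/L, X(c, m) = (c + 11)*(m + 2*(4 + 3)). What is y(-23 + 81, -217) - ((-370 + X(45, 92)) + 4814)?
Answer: -2252510/217 ≈ -10380.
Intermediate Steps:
X(c, m) = (11 + c)*(14 + m) (X(c, m) = (11 + c)*(m + 2*7) = (11 + c)*(m + 14) = (11 + c)*(14 + m))
y(-23 + 81, -217) - ((-370 + X(45, 92)) + 4814) = 50/(-217) - ((-370 + (154 + 11*92 + 14*45 + 45*92)) + 4814) = 50*(-1/217) - ((-370 + (154 + 1012 + 630 + 4140)) + 4814) = -50/217 - ((-370 + 5936) + 4814) = -50/217 - (5566 + 4814) = -50/217 - 1*10380 = -50/217 - 10380 = -2252510/217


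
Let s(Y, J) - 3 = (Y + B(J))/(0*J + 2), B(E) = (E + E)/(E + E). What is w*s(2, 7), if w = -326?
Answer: -1467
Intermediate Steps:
B(E) = 1 (B(E) = (2*E)/((2*E)) = (2*E)*(1/(2*E)) = 1)
s(Y, J) = 7/2 + Y/2 (s(Y, J) = 3 + (Y + 1)/(0*J + 2) = 3 + (1 + Y)/(0 + 2) = 3 + (1 + Y)/2 = 3 + (1 + Y)*(1/2) = 3 + (1/2 + Y/2) = 7/2 + Y/2)
w*s(2, 7) = -326*(7/2 + (1/2)*2) = -326*(7/2 + 1) = -326*9/2 = -1467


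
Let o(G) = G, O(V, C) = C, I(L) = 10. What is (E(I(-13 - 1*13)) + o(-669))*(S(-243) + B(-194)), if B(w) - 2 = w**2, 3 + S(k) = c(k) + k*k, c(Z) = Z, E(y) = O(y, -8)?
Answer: -65290557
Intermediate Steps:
E(y) = -8
S(k) = -3 + k + k**2 (S(k) = -3 + (k + k*k) = -3 + (k + k**2) = -3 + k + k**2)
B(w) = 2 + w**2
(E(I(-13 - 1*13)) + o(-669))*(S(-243) + B(-194)) = (-8 - 669)*((-3 - 243 + (-243)**2) + (2 + (-194)**2)) = -677*((-3 - 243 + 59049) + (2 + 37636)) = -677*(58803 + 37638) = -677*96441 = -65290557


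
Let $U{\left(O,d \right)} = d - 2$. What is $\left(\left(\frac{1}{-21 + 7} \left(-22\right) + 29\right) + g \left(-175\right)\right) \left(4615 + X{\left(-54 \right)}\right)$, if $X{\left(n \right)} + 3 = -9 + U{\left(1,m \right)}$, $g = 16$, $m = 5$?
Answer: $-12755988$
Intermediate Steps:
$U{\left(O,d \right)} = -2 + d$ ($U{\left(O,d \right)} = d - 2 = -2 + d$)
$X{\left(n \right)} = -9$ ($X{\left(n \right)} = -3 + \left(-9 + \left(-2 + 5\right)\right) = -3 + \left(-9 + 3\right) = -3 - 6 = -9$)
$\left(\left(\frac{1}{-21 + 7} \left(-22\right) + 29\right) + g \left(-175\right)\right) \left(4615 + X{\left(-54 \right)}\right) = \left(\left(\frac{1}{-21 + 7} \left(-22\right) + 29\right) + 16 \left(-175\right)\right) \left(4615 - 9\right) = \left(\left(\frac{1}{-14} \left(-22\right) + 29\right) - 2800\right) 4606 = \left(\left(\left(- \frac{1}{14}\right) \left(-22\right) + 29\right) - 2800\right) 4606 = \left(\left(\frac{11}{7} + 29\right) - 2800\right) 4606 = \left(\frac{214}{7} - 2800\right) 4606 = \left(- \frac{19386}{7}\right) 4606 = -12755988$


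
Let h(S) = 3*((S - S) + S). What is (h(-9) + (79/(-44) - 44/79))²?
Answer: 10409916841/12082576 ≈ 861.56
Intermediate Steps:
h(S) = 3*S (h(S) = 3*(0 + S) = 3*S)
(h(-9) + (79/(-44) - 44/79))² = (3*(-9) + (79/(-44) - 44/79))² = (-27 + (79*(-1/44) - 44*1/79))² = (-27 + (-79/44 - 44/79))² = (-27 - 8177/3476)² = (-102029/3476)² = 10409916841/12082576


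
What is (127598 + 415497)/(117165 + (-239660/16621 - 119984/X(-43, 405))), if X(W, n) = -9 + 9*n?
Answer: 8205344833455/1769469699229 ≈ 4.6372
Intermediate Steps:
(127598 + 415497)/(117165 + (-239660/16621 - 119984/X(-43, 405))) = (127598 + 415497)/(117165 + (-239660/16621 - 119984/(-9 + 9*405))) = 543095/(117165 + (-239660*1/16621 - 119984/(-9 + 3645))) = 543095/(117165 + (-239660/16621 - 119984/3636)) = 543095/(117165 + (-239660/16621 - 119984*1/3636)) = 543095/(117165 + (-239660/16621 - 29996/909)) = 543095/(117165 - 716414456/15108489) = 543095/(1769469699229/15108489) = 543095*(15108489/1769469699229) = 8205344833455/1769469699229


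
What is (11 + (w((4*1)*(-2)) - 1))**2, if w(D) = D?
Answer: 4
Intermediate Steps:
(11 + (w((4*1)*(-2)) - 1))**2 = (11 + ((4*1)*(-2) - 1))**2 = (11 + (4*(-2) - 1))**2 = (11 + (-8 - 1))**2 = (11 - 9)**2 = 2**2 = 4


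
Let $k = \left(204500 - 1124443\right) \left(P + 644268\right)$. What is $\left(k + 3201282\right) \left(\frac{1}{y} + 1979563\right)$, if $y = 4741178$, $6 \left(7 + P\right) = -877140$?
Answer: $- \frac{4300359162506617437359265}{4741178} \approx -9.0702 \cdot 10^{17}$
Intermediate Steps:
$P = -146197$ ($P = -7 + \frac{1}{6} \left(-877140\right) = -7 - 146190 = -146197$)
$k = -458196929953$ ($k = \left(204500 - 1124443\right) \left(-146197 + 644268\right) = \left(-919943\right) 498071 = -458196929953$)
$\left(k + 3201282\right) \left(\frac{1}{y} + 1979563\right) = \left(-458196929953 + 3201282\right) \left(\frac{1}{4741178} + 1979563\right) = - 458193728671 \left(\frac{1}{4741178} + 1979563\right) = \left(-458193728671\right) \frac{9385460545215}{4741178} = - \frac{4300359162506617437359265}{4741178}$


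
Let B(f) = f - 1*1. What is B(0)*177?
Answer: -177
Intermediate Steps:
B(f) = -1 + f (B(f) = f - 1 = -1 + f)
B(0)*177 = (-1 + 0)*177 = -1*177 = -177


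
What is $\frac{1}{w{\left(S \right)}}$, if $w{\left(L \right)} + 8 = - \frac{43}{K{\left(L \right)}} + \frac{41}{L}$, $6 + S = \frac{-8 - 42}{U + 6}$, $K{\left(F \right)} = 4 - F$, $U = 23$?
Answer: $- \frac{19040}{323217} \approx -0.058908$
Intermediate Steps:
$S = - \frac{224}{29}$ ($S = -6 + \frac{-8 - 42}{23 + 6} = -6 - \frac{50}{29} = - \frac{224}{29} \approx -7.7241$)
$w{\left(L \right)} = -8 - \frac{43}{4 - L} + \frac{41}{L}$ ($w{\left(L \right)} = -8 - \left(- \frac{41}{L} + \frac{43}{4 - L}\right) = -8 - \frac{43}{4 - L} + \frac{41}{L}$)
$\frac{1}{w{\left(S \right)}} = \frac{1}{4 \frac{1}{- \frac{224}{29}} \frac{1}{-4 - \frac{224}{29}} \left(-41 - 2 \left(- \frac{224}{29}\right)^{2} + 29 \left(- \frac{224}{29}\right)\right)} = \frac{1}{4 \left(- \frac{29}{224}\right) \frac{1}{- \frac{340}{29}} \left(-41 - \frac{100352}{841} - 224\right)} = \frac{1}{4 \left(- \frac{29}{224}\right) \left(- \frac{29}{340}\right) \left(-41 - \frac{100352}{841} - 224\right)} = \frac{1}{4 \left(- \frac{29}{224}\right) \left(- \frac{29}{340}\right) \left(- \frac{323217}{841}\right)} = \frac{1}{- \frac{323217}{19040}} = - \frac{19040}{323217}$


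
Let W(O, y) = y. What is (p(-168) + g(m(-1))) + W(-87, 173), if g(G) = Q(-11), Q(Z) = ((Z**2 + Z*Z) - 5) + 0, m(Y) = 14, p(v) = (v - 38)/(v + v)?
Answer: 68983/168 ≈ 410.61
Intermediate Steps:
p(v) = (-38 + v)/(2*v) (p(v) = (-38 + v)/((2*v)) = (-38 + v)*(1/(2*v)) = (-38 + v)/(2*v))
Q(Z) = -5 + 2*Z**2 (Q(Z) = ((Z**2 + Z**2) - 5) + 0 = (2*Z**2 - 5) + 0 = (-5 + 2*Z**2) + 0 = -5 + 2*Z**2)
g(G) = 237 (g(G) = -5 + 2*(-11)**2 = -5 + 2*121 = -5 + 242 = 237)
(p(-168) + g(m(-1))) + W(-87, 173) = ((1/2)*(-38 - 168)/(-168) + 237) + 173 = ((1/2)*(-1/168)*(-206) + 237) + 173 = (103/168 + 237) + 173 = 39919/168 + 173 = 68983/168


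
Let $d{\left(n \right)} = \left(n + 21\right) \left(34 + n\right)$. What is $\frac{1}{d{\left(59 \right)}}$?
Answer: $\frac{1}{7440} \approx 0.00013441$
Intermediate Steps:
$d{\left(n \right)} = \left(21 + n\right) \left(34 + n\right)$
$\frac{1}{d{\left(59 \right)}} = \frac{1}{714 + 59^{2} + 55 \cdot 59} = \frac{1}{714 + 3481 + 3245} = \frac{1}{7440}$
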